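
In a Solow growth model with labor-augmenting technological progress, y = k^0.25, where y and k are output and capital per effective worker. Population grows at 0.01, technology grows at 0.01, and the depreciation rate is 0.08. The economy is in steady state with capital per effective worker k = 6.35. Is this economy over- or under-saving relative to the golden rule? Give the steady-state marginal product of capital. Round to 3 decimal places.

over-saving; MPK ≈ 0.062

Capital per effective worker breaks even when investment replaces (n + g + δ)·k; here n + g + δ = 0.1.
MPK = 0.25·k^(0.25−1) = 0.25·6.35^(-0.75) ≈ 0.0625.
MPK < 0.1, so the economy is dynamically inefficient (over-saving).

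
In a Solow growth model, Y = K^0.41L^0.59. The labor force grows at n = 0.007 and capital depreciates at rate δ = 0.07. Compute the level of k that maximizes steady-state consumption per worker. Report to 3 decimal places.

Break-even investment rate: n + δ = 0.007 + 0.07 = 0.077.
Maximizing c = f(k) − (n+δ)·k gives f'(k) = n+δ, i.e. 0.41·k^(0.41−1) = 0.077, so k_gold = (0.41/0.077)^(1/0.59) ≈ 17.0218.

k_gold ≈ 17.022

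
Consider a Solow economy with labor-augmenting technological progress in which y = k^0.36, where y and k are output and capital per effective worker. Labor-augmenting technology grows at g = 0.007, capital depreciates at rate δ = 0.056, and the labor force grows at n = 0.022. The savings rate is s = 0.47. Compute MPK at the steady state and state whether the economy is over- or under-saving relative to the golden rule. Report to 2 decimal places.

over-saving; MPK ≈ 0.07

Break-even investment rate: n + g + δ = 0.022 + 0.007 + 0.056 = 0.085.
Steady-state k*: s·k^0.36 = 0.085·k gives k* = (0.47/0.085)^(1/0.64) ≈ 14.4689.
MPK = 0.36·14.4689^(-0.64) ≈ 0.0651.
MPK < n+g+δ = 0.085, so the economy is dynamically inefficient (over-saving).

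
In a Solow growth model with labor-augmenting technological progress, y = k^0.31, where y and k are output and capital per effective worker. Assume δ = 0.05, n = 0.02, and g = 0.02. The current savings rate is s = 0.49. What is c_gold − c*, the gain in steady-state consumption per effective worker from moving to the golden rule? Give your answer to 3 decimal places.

Δc ≈ 0.111

n + g + δ = 0.02 + 0.02 + 0.05 = 0.09.
Current steady state (s = 0.49): k* = (0.49/0.09)^(1/0.69) ≈ 11.6573, y* = 11.6573^0.31 ≈ 2.1411, c* = (1−0.49)·2.1411 ≈ 1.0920.
Golden rule sets MPK = n+g+δ: 0.31·k^(0.31−1) = 0.09, so k_gold = (0.31/0.09)^(1/0.69) ≈ 6.0039.
y_gold = 6.0039^0.31 ≈ 1.7431, c_gold = y_gold − 0.09·k_gold ≈ 1.2027.
Gain: Δc = 1.2027 − 1.0920 ≈ 0.1107.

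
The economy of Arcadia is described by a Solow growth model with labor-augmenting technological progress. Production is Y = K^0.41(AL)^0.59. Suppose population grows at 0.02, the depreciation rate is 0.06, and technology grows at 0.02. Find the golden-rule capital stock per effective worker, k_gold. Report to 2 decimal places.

k_gold ≈ 10.93

Capital per effective worker breaks even when investment replaces (n + g + δ)·k; here n + g + δ = 0.1.
Setting f'(k) = n+g+δ gives 0.41·k^(0.41−1) = 0.1, hence k_gold = (0.41/0.1)^(1/0.59) ≈ 10.9299.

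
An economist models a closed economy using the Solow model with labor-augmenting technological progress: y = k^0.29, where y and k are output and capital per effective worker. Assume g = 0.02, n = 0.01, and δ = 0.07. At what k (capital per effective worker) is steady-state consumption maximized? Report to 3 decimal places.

k_gold ≈ 4.480

Break-even investment rate: n + g + δ = 0.01 + 0.02 + 0.07 = 0.1.
Golden rule sets MPK = n+g+δ: 0.29·k^(0.29−1) = 0.1, so k_gold = (0.29/0.1)^(1/0.71) ≈ 4.4799.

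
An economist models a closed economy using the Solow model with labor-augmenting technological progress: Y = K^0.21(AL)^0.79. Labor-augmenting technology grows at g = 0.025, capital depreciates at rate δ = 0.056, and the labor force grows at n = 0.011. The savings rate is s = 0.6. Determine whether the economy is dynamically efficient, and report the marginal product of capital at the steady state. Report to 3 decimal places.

dynamically inefficient; MPK ≈ 0.032

The effective depreciation rate is n + g + δ = 0.011 + 0.025 + 0.056 = 0.092.
Steady-state k*: s·k^0.21 = 0.092·k gives k* = (0.6/0.092)^(1/0.79) ≈ 10.7359.
MPK = 0.21·10.7359^(-0.79) ≈ 0.0322.
MPK < n+g+δ = 0.092, so the economy is dynamically inefficient (over-saving).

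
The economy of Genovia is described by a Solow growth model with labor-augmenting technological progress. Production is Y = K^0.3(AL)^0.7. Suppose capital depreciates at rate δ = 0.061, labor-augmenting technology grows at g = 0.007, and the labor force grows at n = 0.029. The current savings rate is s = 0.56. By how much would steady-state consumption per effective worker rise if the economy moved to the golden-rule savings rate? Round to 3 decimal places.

Δc ≈ 0.203

Break-even investment rate: n + g + δ = 0.029 + 0.007 + 0.061 = 0.097.
Current steady state (s = 0.56): k* = (0.56/0.097)^(1/0.7) ≈ 12.2388, y* = 12.2388^0.3 ≈ 2.1199, c* = (1−0.56)·2.1199 ≈ 0.9328.
At the golden rule the marginal product of capital equals n+g+δ: 0.3·k^(0.3−1) = 0.097. Solving, k_gold = (0.3/0.097)^(1/0.7) ≈ 5.0176.
y_gold = 5.0176^0.3 ≈ 1.6224, c_gold = y_gold − 0.097·k_gold ≈ 1.1357.
Gain: Δc = 1.1357 − 0.9328 ≈ 0.2029.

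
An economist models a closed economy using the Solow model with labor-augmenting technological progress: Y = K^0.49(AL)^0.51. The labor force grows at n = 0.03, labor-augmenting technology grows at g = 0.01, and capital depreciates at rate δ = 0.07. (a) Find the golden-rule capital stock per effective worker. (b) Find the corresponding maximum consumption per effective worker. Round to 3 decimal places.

(a) k_gold ≈ 18.714; (b) c_gold ≈ 2.143

Capital per effective worker breaks even when investment replaces (n + g + δ)·k; here n + g + δ = 0.11.
Maximizing c = f(k) − (n+g+δ)·k gives f'(k) = n+g+δ, i.e. 0.49·k^(0.49−1) = 0.11, so k_gold = (0.49/0.11)^(1/0.51) ≈ 18.7139.
y_gold = 18.7139^0.49 ≈ 4.2011; c_gold = y_gold − 0.11·k_gold ≈ 2.1425.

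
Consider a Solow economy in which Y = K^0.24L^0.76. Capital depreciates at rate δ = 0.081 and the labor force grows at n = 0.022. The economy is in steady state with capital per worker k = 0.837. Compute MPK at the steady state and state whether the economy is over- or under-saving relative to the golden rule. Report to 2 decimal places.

Break-even investment rate: n + δ = 0.022 + 0.081 = 0.103.
MPK = 0.24·k^(0.24−1) = 0.24·0.837^(-0.76) ≈ 0.2748.
MPK > 0.103, so the economy is dynamically efficient (under-saving).

under-saving; MPK ≈ 0.27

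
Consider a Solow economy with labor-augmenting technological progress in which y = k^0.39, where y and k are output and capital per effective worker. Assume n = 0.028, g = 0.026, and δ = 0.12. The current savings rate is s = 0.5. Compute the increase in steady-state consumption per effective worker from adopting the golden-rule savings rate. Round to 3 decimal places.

Δc ≈ 0.040

Capital per effective worker breaks even when investment replaces (n + g + δ)·k; here n + g + δ = 0.174.
Current steady state (s = 0.5): k* = (0.5/0.174)^(1/0.61) ≈ 5.6430, y* = 5.6430^0.39 ≈ 1.9638, c* = (1−0.5)·1.9638 ≈ 0.9819.
Setting f'(k) = n+g+δ gives 0.39·k^(0.39−1) = 0.174, hence k_gold = (0.39/0.174)^(1/0.61) ≈ 3.7550.
y_gold = 3.7550^0.39 ≈ 1.6753, c_gold = y_gold − 0.174·k_gold ≈ 1.0220.
Gain: Δc = 1.0220 − 0.9819 ≈ 0.0401.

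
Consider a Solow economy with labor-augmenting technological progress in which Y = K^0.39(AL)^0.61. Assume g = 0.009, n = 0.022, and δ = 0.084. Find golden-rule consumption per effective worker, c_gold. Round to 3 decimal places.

Break-even investment rate: n + g + δ = 0.022 + 0.009 + 0.084 = 0.115.
At the golden rule the marginal product of capital equals n+g+δ: 0.39·k^(0.39−1) = 0.115. Solving, k_gold = (0.39/0.115)^(1/0.61) ≈ 7.4038.
y_gold = 7.4038^0.39 ≈ 2.1832.
c_gold = y_gold − (n+g+δ)·k_gold = 2.1832 − 0.115·7.4038 ≈ 1.3317.

c_gold ≈ 1.332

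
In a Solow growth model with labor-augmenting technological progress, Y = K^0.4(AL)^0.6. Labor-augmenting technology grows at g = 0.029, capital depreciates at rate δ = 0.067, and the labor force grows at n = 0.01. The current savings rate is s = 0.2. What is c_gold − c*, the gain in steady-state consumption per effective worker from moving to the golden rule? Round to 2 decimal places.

Break-even investment rate: n + g + δ = 0.01 + 0.029 + 0.067 = 0.106.
Current steady state (s = 0.2): k* = (0.2/0.106)^(1/0.6) ≈ 2.8810, y* = 2.8810^0.4 ≈ 1.5269, c* = (1−0.2)·1.5269 ≈ 1.2215.
Golden rule sets MPK = n+g+δ: 0.4·k^(0.4−1) = 0.106, so k_gold = (0.4/0.106)^(1/0.6) ≈ 9.1465.
y_gold = 9.1465^0.4 ≈ 2.4238, c_gold = y_gold − 0.106·k_gold ≈ 1.4543.
Gain: Δc = 1.4543 − 1.2215 ≈ 0.2328.

Δc ≈ 0.23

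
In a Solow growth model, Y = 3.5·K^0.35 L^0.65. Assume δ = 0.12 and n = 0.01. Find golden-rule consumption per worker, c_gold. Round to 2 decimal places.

c_gold ≈ 7.61

Break-even investment rate: n + δ = 0.01 + 0.12 = 0.13.
Golden rule sets MPK = n+δ: 0.35·3.5·k^(0.35−1) = 0.13, so k_gold = (0.35·3.5/0.13)^(1/0.65) ≈ 31.5325.
y_gold = 3.5·31.5325^0.35 ≈ 11.7121.
c_gold = y_gold − (n+δ)·k_gold = 11.7121 − 0.13·31.5325 ≈ 7.6128.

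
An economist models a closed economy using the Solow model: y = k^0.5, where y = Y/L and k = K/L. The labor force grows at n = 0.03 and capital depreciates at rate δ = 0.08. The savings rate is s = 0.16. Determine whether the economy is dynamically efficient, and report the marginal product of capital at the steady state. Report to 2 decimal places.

dynamically efficient; MPK ≈ 0.34

Capital per worker breaks even when investment replaces (n + δ)·k; here n + δ = 0.11.
Steady-state k*: s·k^0.5 = 0.11·k gives k* = (0.16/0.11)^(1/0.5) ≈ 2.1157.
MPK = 0.5·2.1157^(-0.5) ≈ 0.3438.
MPK > n+δ = 0.11, so the economy is dynamically efficient (under-saving).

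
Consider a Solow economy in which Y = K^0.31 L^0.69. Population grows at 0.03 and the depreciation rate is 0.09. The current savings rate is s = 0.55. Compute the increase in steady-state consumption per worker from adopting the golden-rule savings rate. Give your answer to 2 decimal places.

The effective depreciation rate is n + δ = 0.03 + 0.09 = 0.12.
Current steady state (s = 0.55): k* = (0.55/0.12)^(1/0.69) ≈ 9.0831, y* = 9.0831^0.31 ≈ 1.9818, c* = (1−0.55)·1.9818 ≈ 0.8918.
Maximizing c = f(k) − (n+δ)·k gives f'(k) = n+δ, i.e. 0.31·k^(0.31−1) = 0.12, so k_gold = (0.31/0.12)^(1/0.69) ≈ 3.9570.
y_gold = 3.9570^0.31 ≈ 1.5317, c_gold = y_gold − 0.12·k_gold ≈ 1.0569.
Gain: Δc = 1.0569 − 0.8918 ≈ 0.1651.

Δc ≈ 0.17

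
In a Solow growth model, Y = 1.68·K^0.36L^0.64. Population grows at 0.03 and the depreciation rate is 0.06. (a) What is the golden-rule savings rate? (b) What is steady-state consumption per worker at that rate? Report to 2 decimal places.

Break-even investment rate: n + δ = 0.03 + 0.06 = 0.09.
For Cobb-Douglas, s_gold equals capital's share: s_gold = 0.36.
Setting f'(k) = n+δ gives 0.36·1.68·k^(0.36−1) = 0.09, hence k_gold = (0.36·1.68/0.09)^(1/0.64) ≈ 19.6230.
y_gold = 1.68·19.6230^0.36 ≈ 4.9057; c_gold = (1−0.36)·y_gold ≈ 3.1397.

(a) s_gold = 0.36; (b) c_gold ≈ 3.14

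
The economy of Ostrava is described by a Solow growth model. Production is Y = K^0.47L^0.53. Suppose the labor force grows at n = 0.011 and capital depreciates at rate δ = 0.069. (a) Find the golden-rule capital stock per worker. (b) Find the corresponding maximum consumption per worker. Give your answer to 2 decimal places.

The effective depreciation rate is n + δ = 0.011 + 0.069 = 0.08.
Maximizing c = f(k) − (n+δ)·k gives f'(k) = n+δ, i.e. 0.47·k^(0.47−1) = 0.08, so k_gold = (0.47/0.08)^(1/0.53) ≈ 28.2461.
y_gold = 28.2461^0.47 ≈ 4.8078; c_gold = y_gold − 0.08·k_gold ≈ 2.5482.

(a) k_gold ≈ 28.25; (b) c_gold ≈ 2.55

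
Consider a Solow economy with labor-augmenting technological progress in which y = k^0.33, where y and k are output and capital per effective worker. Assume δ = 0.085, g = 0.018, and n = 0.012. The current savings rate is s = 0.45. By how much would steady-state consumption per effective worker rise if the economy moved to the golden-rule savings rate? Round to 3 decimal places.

Δc ≈ 0.049

Break-even investment rate: n + g + δ = 0.012 + 0.018 + 0.085 = 0.115.
Current steady state (s = 0.45): k* = (0.45/0.115)^(1/0.67) ≈ 7.6621, y* = 7.6621^0.33 ≈ 1.9581, c* = (1−0.45)·1.9581 ≈ 1.0770.
Maximizing c = f(k) − (n+g+δ)·k gives f'(k) = n+g+δ, i.e. 0.33·k^(0.33−1) = 0.115, so k_gold = (0.33/0.115)^(1/0.67) ≈ 4.8229.
y_gold = 4.8229^0.33 ≈ 1.6807, c_gold = y_gold − 0.115·k_gold ≈ 1.1261.
Gain: Δc = 1.1261 − 1.0770 ≈ 0.0491.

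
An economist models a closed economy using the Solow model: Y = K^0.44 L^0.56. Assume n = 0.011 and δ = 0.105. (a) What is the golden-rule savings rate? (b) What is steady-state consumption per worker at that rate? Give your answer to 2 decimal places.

(a) s_gold = 0.44; (b) c_gold ≈ 1.60

The effective depreciation rate is n + δ = 0.011 + 0.105 = 0.116.
For Cobb-Douglas, s_gold equals capital's share: s_gold = 0.44.
At the golden rule the marginal product of capital equals n+δ: 0.44·k^(0.44−1) = 0.116. Solving, k_gold = (0.44/0.116)^(1/0.56) ≈ 10.8123.
y_gold = 10.8123^0.44 ≈ 2.8505; c_gold = (1−0.44)·y_gold ≈ 1.5963.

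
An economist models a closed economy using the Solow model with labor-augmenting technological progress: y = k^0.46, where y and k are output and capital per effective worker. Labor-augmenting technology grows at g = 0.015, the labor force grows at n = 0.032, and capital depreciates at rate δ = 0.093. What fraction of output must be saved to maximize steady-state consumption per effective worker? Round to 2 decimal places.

n + g + δ = 0.032 + 0.015 + 0.093 = 0.14.
At the golden rule MPK = n+g+δ, and in any Cobb-Douglas steady state s = (n+g+δ)·k/y = MPK·k/y = capital's share 0.46.

s_gold = 0.46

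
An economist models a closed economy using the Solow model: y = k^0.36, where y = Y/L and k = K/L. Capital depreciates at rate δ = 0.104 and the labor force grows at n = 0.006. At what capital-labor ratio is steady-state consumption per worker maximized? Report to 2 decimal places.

k_gold ≈ 6.38

Capital per worker breaks even when investment replaces (n + δ)·k; here n + δ = 0.11.
Setting f'(k) = n+δ gives 0.36·k^(0.36−1) = 0.11, hence k_gold = (0.36/0.11)^(1/0.64) ≈ 6.3760.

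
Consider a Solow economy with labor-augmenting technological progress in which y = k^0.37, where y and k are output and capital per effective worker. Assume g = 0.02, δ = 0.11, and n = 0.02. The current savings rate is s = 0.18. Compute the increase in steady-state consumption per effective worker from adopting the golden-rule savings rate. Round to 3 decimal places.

Δc ≈ 0.158

Break-even investment rate: n + g + δ = 0.02 + 0.02 + 0.11 = 0.15.
Current steady state (s = 0.18): k* = (0.18/0.15)^(1/0.63) ≈ 1.3356, y* = 1.3356^0.37 ≈ 1.1130, c* = (1−0.18)·1.1130 ≈ 0.9127.
Golden rule sets MPK = n+g+δ: 0.37·k^(0.37−1) = 0.15, so k_gold = (0.37/0.15)^(1/0.63) ≈ 4.1918.
y_gold = 4.1918^0.37 ≈ 1.6994, c_gold = y_gold − 0.15·k_gold ≈ 1.0706.
Gain: Δc = 1.0706 − 0.9127 ≈ 0.1579.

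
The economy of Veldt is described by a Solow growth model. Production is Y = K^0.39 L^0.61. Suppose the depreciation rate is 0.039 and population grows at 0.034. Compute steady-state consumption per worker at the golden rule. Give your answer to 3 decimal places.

Break-even investment rate: n + δ = 0.034 + 0.039 = 0.073.
Maximizing c = f(k) − (n+δ)·k gives f'(k) = n+δ, i.e. 0.39·k^(0.39−1) = 0.073, so k_gold = (0.39/0.073)^(1/0.61) ≈ 15.5962.
y_gold = 15.5962^0.39 ≈ 2.9193.
c_gold = y_gold − (n+δ)·k_gold = 2.9193 − 0.073·15.5962 ≈ 1.7808.

c_gold ≈ 1.781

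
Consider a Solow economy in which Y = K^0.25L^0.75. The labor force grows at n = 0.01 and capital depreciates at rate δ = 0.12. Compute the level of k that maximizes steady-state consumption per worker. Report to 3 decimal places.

n + δ = 0.01 + 0.12 = 0.13.
Setting f'(k) = n+δ gives 0.25·k^(0.25−1) = 0.13, hence k_gold = (0.25/0.13)^(1/0.75) ≈ 2.3915.

k_gold ≈ 2.391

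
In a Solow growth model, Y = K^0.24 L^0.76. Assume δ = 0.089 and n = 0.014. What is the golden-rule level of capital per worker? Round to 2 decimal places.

n + δ = 0.014 + 0.089 = 0.103.
Setting f'(k) = n+δ gives 0.24·k^(0.24−1) = 0.103, hence k_gold = (0.24/0.103)^(1/0.76) ≈ 3.0436.

k_gold ≈ 3.04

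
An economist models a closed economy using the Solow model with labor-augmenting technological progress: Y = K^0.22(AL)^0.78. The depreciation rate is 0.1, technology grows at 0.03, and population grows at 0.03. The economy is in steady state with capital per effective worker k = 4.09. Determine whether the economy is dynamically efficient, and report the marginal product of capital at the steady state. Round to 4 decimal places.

dynamically inefficient; MPK ≈ 0.0733

The effective depreciation rate is n + g + δ = 0.03 + 0.03 + 0.1 = 0.16.
MPK = 0.22·k^(0.22−1) = 0.22·4.09^(-0.78) ≈ 0.0733.
MPK < 0.16, so the economy is dynamically inefficient (over-saving).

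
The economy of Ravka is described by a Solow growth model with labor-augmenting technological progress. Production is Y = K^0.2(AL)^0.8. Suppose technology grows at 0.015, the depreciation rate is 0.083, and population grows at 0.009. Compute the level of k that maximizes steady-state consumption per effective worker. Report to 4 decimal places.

n + g + δ = 0.009 + 0.015 + 0.083 = 0.107.
Maximizing c = f(k) − (n+g+δ)·k gives f'(k) = n+g+δ, i.e. 0.2·k^(0.2−1) = 0.107, so k_gold = (0.2/0.107)^(1/0.8) ≈ 2.1855.

k_gold ≈ 2.1855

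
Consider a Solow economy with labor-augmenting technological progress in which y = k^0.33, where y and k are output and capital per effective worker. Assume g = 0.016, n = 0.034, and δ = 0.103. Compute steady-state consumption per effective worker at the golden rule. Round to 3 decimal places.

Capital per effective worker breaks even when investment replaces (n + g + δ)·k; here n + g + δ = 0.153.
Setting f'(k) = n+g+δ gives 0.33·k^(0.33−1) = 0.153, hence k_gold = (0.33/0.153)^(1/0.67) ≈ 3.1495.
y_gold = 3.1495^0.33 ≈ 1.4602.
c_gold = y_gold − (n+g+δ)·k_gold = 1.4602 − 0.153·3.1495 ≈ 0.9784.

c_gold ≈ 0.978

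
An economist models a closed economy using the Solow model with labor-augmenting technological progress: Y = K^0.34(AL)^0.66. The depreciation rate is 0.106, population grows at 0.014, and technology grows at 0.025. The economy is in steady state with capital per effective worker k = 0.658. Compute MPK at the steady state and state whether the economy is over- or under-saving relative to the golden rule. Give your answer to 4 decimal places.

under-saving; MPK ≈ 0.4482

The effective depreciation rate is n + g + δ = 0.014 + 0.025 + 0.106 = 0.145.
MPK = 0.34·k^(0.34−1) = 0.34·0.658^(-0.66) ≈ 0.4482.
MPK > 0.145, so the economy is dynamically efficient (under-saving).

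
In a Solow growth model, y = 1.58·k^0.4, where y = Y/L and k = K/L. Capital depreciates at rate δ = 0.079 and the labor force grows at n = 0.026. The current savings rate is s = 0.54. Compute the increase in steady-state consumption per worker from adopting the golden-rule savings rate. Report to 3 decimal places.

n + δ = 0.026 + 0.079 = 0.105.
Current steady state (s = 0.54): k* = (0.54·1.58/0.105)^(1/0.6) ≈ 32.8425, y* = 1.58·32.8425^0.4 ≈ 6.3860, c* = (1−0.54)·6.3860 ≈ 2.9376.
Setting f'(k) = n+δ gives 0.4·1.58·k^(0.4−1) = 0.105, hence k_gold = (0.4·1.58/0.105)^(1/0.6) ≈ 19.9165.
y_gold = 1.58·19.9165^0.4 ≈ 5.2281, c_gold = y_gold − 0.105·k_gold ≈ 3.1368.
Gain: Δc = 3.1368 − 2.9376 ≈ 0.1993.

Δc ≈ 0.199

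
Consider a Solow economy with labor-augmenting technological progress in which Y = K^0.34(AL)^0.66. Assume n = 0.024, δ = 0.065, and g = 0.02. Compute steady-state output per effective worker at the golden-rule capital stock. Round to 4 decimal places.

y_gold ≈ 1.7969

The effective depreciation rate is n + g + δ = 0.024 + 0.02 + 0.065 = 0.109.
Maximizing c = f(k) − (n+g+δ)·k gives f'(k) = n+g+δ, i.e. 0.34·k^(0.34−1) = 0.109, so k_gold = (0.34/0.109)^(1/0.66) ≈ 5.6049.
Output: y_gold = k_gold^0.34 = 5.6049^0.34 ≈ 1.7969.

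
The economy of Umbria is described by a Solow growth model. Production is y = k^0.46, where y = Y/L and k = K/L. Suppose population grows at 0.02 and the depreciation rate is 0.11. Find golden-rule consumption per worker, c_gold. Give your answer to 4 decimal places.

c_gold ≈ 1.5845

Capital per worker breaks even when investment replaces (n + δ)·k; here n + δ = 0.13.
Maximizing c = f(k) − (n+δ)·k gives f'(k) = n+δ, i.e. 0.46·k^(0.46−1) = 0.13, so k_gold = (0.46/0.13)^(1/0.54) ≈ 10.3830.
y_gold = 10.3830^0.46 ≈ 2.9343.
c_gold = y_gold − (n+δ)·k_gold = 2.9343 − 0.13·10.3830 ≈ 1.5845.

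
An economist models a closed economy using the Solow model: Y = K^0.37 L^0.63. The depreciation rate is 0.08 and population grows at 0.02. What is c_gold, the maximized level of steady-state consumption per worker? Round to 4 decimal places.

n + δ = 0.02 + 0.08 = 0.1.
Setting f'(k) = n+δ gives 0.37·k^(0.37−1) = 0.1, hence k_gold = (0.37/0.1)^(1/0.63) ≈ 7.9782.
y_gold = 7.9782^0.37 ≈ 2.1563.
c_gold = y_gold − (n+δ)·k_gold = 2.1563 − 0.1·7.9782 ≈ 1.3585.

c_gold ≈ 1.3585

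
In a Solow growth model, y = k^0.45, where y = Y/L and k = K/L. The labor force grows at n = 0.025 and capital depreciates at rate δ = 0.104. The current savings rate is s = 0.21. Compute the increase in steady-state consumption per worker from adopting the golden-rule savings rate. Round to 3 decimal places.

Δc ≈ 0.352

The effective depreciation rate is n + δ = 0.025 + 0.104 = 0.129.
Current steady state (s = 0.21): k* = (0.21/0.129)^(1/0.55) ≈ 2.4254, y* = 2.4254^0.45 ≈ 1.4899, c* = (1−0.21)·1.4899 ≈ 1.1770.
Maximizing c = f(k) − (n+δ)·k gives f'(k) = n+δ, i.e. 0.45·k^(0.45−1) = 0.129, so k_gold = (0.45/0.129)^(1/0.55) ≈ 9.6959.
y_gold = 9.6959^0.45 ≈ 2.7795, c_gold = y_gold − 0.129·k_gold ≈ 1.5287.
Gain: Δc = 1.5287 − 1.1770 ≈ 0.3517.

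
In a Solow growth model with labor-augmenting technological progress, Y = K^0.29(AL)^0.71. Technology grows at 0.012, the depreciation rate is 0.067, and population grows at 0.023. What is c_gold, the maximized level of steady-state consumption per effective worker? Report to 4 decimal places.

c_gold ≈ 1.0880

The effective depreciation rate is n + g + δ = 0.023 + 0.012 + 0.067 = 0.102.
At the golden rule the marginal product of capital equals n+g+δ: 0.29·k^(0.29−1) = 0.102. Solving, k_gold = (0.29/0.102)^(1/0.71) ≈ 4.3566.
y_gold = 4.3566^0.29 ≈ 1.5323.
c_gold = y_gold − (n+g+δ)·k_gold = 1.5323 − 0.102·4.3566 ≈ 1.0880.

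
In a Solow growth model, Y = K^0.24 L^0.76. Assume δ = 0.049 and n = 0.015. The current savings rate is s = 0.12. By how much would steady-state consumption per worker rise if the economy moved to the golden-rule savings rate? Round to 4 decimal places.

n + δ = 0.015 + 0.049 = 0.064.
Current steady state (s = 0.12): k* = (0.12/0.064)^(1/0.76) ≈ 2.2867, y* = 2.2867^0.24 ≈ 1.2196, c* = (1−0.12)·1.2196 ≈ 1.0732.
Maximizing c = f(k) − (n+δ)·k gives f'(k) = n+δ, i.e. 0.24·k^(0.24−1) = 0.064, so k_gold = (0.24/0.064)^(1/0.76) ≈ 5.6925.
y_gold = 5.6925^0.24 ≈ 1.5180, c_gold = y_gold − 0.064·k_gold ≈ 1.1537.
Gain: Δc = 1.1537 − 1.0732 ≈ 0.0805.

Δc ≈ 0.0805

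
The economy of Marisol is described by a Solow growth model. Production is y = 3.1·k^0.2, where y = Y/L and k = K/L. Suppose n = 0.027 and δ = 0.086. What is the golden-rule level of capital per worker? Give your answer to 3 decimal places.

k_gold ≈ 8.397

The effective depreciation rate is n + δ = 0.027 + 0.086 = 0.113.
Setting f'(k) = n+δ gives 0.2·3.1·k^(0.2−1) = 0.113, hence k_gold = (0.2·3.1/0.113)^(1/0.8) ≈ 8.3973.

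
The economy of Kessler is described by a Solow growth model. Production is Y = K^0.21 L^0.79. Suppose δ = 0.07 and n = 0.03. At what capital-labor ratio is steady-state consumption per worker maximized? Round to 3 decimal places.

n + δ = 0.03 + 0.07 = 0.1.
Setting f'(k) = n+δ gives 0.21·k^(0.21−1) = 0.1, hence k_gold = (0.21/0.1)^(1/0.79) ≈ 2.5578.

k_gold ≈ 2.558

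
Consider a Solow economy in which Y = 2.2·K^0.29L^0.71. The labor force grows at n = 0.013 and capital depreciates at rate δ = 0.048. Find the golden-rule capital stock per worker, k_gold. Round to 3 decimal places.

n + δ = 0.013 + 0.048 = 0.061.
At the golden rule the marginal product of capital equals n+δ: 0.29·2.2·k^(0.29−1) = 0.061. Solving, k_gold = (0.29·2.2/0.061)^(1/0.71) ≈ 27.2837.

k_gold ≈ 27.284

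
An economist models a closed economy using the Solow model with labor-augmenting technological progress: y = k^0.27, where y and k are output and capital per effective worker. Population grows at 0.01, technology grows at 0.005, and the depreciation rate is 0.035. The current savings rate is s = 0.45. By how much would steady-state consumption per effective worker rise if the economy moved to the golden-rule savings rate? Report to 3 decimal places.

Break-even investment rate: n + g + δ = 0.01 + 0.005 + 0.035 = 0.05.
Current steady state (s = 0.45): k* = (0.45/0.05)^(1/0.73) ≈ 20.2853, y* = 20.2853^0.27 ≈ 2.2539, c* = (1−0.45)·2.2539 ≈ 1.2397.
Golden rule sets MPK = n+g+δ: 0.27·k^(0.27−1) = 0.05, so k_gold = (0.27/0.05)^(1/0.73) ≈ 10.0758.
y_gold = 10.0758^0.27 ≈ 1.8659, c_gold = y_gold − 0.05·k_gold ≈ 1.3621.
Gain: Δc = 1.3621 − 1.2397 ≈ 0.1224.

Δc ≈ 0.122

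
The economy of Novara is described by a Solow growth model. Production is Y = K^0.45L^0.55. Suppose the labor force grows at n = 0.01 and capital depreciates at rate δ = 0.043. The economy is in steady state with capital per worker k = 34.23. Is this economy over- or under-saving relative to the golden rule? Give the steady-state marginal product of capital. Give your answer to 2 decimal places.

Break-even investment rate: n + δ = 0.01 + 0.043 = 0.053.
MPK = 0.45·k^(0.45−1) = 0.45·34.23^(-0.55) ≈ 0.0645.
MPK > 0.053, so the economy is dynamically efficient (under-saving).

under-saving; MPK ≈ 0.06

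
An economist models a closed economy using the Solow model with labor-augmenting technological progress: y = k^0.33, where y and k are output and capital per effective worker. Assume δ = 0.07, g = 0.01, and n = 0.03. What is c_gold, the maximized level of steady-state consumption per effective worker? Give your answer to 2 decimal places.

Capital per effective worker breaks even when investment replaces (n + g + δ)·k; here n + g + δ = 0.11.
At the golden rule the marginal product of capital equals n+g+δ: 0.33·k^(0.33−1) = 0.11. Solving, k_gold = (0.33/0.11)^(1/0.67) ≈ 5.1537.
y_gold = 5.1537^0.33 ≈ 1.7179.
c_gold = y_gold − (n+g+δ)·k_gold = 1.7179 − 0.11·5.1537 ≈ 1.1510.

c_gold ≈ 1.15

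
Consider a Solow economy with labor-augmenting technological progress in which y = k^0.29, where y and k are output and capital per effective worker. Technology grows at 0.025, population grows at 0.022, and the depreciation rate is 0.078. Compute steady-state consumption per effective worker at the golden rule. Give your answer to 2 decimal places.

c_gold ≈ 1.00

Break-even investment rate: n + g + δ = 0.022 + 0.025 + 0.078 = 0.125.
Setting f'(k) = n+g+δ gives 0.29·k^(0.29−1) = 0.125, hence k_gold = (0.29/0.125)^(1/0.71) ≈ 3.2717.
y_gold = 3.2717^0.29 ≈ 1.4102.
c_gold = y_gold − (n+g+δ)·k_gold = 1.4102 − 0.125·3.2717 ≈ 1.0012.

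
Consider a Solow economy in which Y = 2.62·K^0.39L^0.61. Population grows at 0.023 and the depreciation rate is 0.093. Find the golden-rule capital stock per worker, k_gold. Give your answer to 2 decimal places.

Break-even investment rate: n + δ = 0.023 + 0.093 = 0.116.
Maximizing c = f(k) − (n+δ)·k gives f'(k) = n+δ, i.e. 0.39·2.62·k^(0.39−1) = 0.116, so k_gold = (0.39·2.62/0.116)^(1/0.61) ≈ 35.4021.

k_gold ≈ 35.40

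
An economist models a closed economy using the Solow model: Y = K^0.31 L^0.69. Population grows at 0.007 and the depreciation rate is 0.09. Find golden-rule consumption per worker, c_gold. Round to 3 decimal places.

Break-even investment rate: n + δ = 0.007 + 0.09 = 0.097.
At the golden rule the marginal product of capital equals n+δ: 0.31·k^(0.31−1) = 0.097. Solving, k_gold = (0.31/0.097)^(1/0.69) ≈ 5.3863.
y_gold = 5.3863^0.31 ≈ 1.6854.
c_gold = y_gold − (n+δ)·k_gold = 1.6854 − 0.097·5.3863 ≈ 1.1629.

c_gold ≈ 1.163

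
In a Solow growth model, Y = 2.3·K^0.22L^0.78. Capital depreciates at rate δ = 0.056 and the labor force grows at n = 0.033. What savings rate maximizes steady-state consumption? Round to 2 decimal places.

s_gold = 0.22

n + δ = 0.033 + 0.056 = 0.089.
At the golden rule MPK = n+δ, and in any Cobb-Douglas steady state s = (n+δ)·k/y = MPK·k/y = capital's share 0.22.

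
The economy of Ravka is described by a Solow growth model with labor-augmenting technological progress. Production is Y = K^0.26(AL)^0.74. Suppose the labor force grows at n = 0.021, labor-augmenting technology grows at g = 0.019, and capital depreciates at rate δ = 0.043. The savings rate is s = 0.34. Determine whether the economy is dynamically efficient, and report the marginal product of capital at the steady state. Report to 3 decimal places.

dynamically inefficient; MPK ≈ 0.063

n + g + δ = 0.021 + 0.019 + 0.043 = 0.083.
Steady-state k*: s·k^0.26 = 0.083·k gives k* = (0.34/0.083)^(1/0.74) ≈ 6.7231.
MPK = 0.26·6.7231^(-0.74) ≈ 0.0635.
MPK < n+g+δ = 0.083, so the economy is dynamically inefficient (over-saving).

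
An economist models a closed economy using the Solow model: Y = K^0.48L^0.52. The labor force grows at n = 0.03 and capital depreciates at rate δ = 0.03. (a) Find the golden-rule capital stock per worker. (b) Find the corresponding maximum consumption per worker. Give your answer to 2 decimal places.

Capital per worker breaks even when investment replaces (n + δ)·k; here n + δ = 0.06.
Maximizing c = f(k) − (n+δ)·k gives f'(k) = n+δ, i.e. 0.48·k^(0.48−1) = 0.06, so k_gold = (0.48/0.06)^(1/0.52) ≈ 54.5395.
y_gold = 54.5395^0.48 ≈ 6.8174; c_gold = y_gold − 0.06·k_gold ≈ 3.5451.

(a) k_gold ≈ 54.54; (b) c_gold ≈ 3.55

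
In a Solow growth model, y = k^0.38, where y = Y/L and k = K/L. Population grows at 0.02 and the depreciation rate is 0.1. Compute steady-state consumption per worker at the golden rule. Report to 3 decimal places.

The effective depreciation rate is n + δ = 0.02 + 0.1 = 0.12.
Golden rule sets MPK = n+δ: 0.38·k^(0.38−1) = 0.12, so k_gold = (0.38/0.12)^(1/0.62) ≈ 6.4183.
y_gold = 6.4183^0.38 ≈ 2.0268.
c_gold = y_gold − (n+δ)·k_gold = 2.0268 − 0.12·6.4183 ≈ 1.2566.

c_gold ≈ 1.257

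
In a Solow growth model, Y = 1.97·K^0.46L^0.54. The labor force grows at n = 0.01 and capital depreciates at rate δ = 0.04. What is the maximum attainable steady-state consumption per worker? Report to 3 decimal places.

c_gold ≈ 12.552

Capital per worker breaks even when investment replaces (n + δ)·k; here n + δ = 0.05.
At the golden rule the marginal product of capital equals n+δ: 0.46·1.97·k^(0.46−1) = 0.05. Solving, k_gold = (0.46·1.97/0.05)^(1/0.54) ≈ 213.8455.
y_gold = 1.97·213.8455^0.46 ≈ 23.2441.
c_gold = y_gold − (n+δ)·k_gold = 23.2441 − 0.05·213.8455 ≈ 12.5518.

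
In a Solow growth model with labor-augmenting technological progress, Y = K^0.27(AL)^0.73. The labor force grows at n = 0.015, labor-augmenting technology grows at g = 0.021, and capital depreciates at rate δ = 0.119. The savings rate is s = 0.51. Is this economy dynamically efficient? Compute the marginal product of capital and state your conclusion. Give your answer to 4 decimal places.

dynamically inefficient; MPK ≈ 0.0821

n + g + δ = 0.015 + 0.021 + 0.119 = 0.155.
Steady-state k*: s·k^0.27 = 0.155·k gives k* = (0.51/0.155)^(1/0.73) ≈ 5.1115.
MPK = 0.27·5.1115^(-0.73) ≈ 0.0821.
MPK < n+g+δ = 0.155, so the economy is dynamically inefficient (over-saving).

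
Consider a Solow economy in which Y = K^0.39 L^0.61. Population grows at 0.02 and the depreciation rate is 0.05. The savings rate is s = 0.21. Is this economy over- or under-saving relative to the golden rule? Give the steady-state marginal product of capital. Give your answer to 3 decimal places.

under-saving; MPK ≈ 0.130

Break-even investment rate: n + δ = 0.02 + 0.05 = 0.07.
Steady-state k*: s·k^0.39 = 0.07·k gives k* = (0.21/0.07)^(1/0.61) ≈ 6.0557.
MPK = 0.39·6.0557^(-0.61) ≈ 0.1300.
MPK > n+δ = 0.07, so the economy is dynamically efficient (under-saving).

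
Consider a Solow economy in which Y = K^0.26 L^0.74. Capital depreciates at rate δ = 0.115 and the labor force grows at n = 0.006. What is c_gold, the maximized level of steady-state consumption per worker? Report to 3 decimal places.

c_gold ≈ 0.968

Break-even investment rate: n + δ = 0.006 + 0.115 = 0.121.
Setting f'(k) = n+δ gives 0.26·k^(0.26−1) = 0.121, hence k_gold = (0.26/0.121)^(1/0.74) ≈ 2.8113.
y_gold = 2.8113^0.26 ≈ 1.3083.
c_gold = y_gold − (n+δ)·k_gold = 1.3083 − 0.121·2.8113 ≈ 0.9682.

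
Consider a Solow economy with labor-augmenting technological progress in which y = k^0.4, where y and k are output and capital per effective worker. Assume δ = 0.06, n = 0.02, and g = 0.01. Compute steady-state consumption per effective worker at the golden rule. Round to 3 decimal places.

c_gold ≈ 1.622

Capital per effective worker breaks even when investment replaces (n + g + δ)·k; here n + g + δ = 0.09.
At the golden rule the marginal product of capital equals n+g+δ: 0.4·k^(0.4−1) = 0.09. Solving, k_gold = (0.4/0.09)^(1/0.6) ≈ 12.0142.
y_gold = 12.0142^0.4 ≈ 2.7032.
c_gold = y_gold − (n+g+δ)·k_gold = 2.7032 − 0.09·12.0142 ≈ 1.6219.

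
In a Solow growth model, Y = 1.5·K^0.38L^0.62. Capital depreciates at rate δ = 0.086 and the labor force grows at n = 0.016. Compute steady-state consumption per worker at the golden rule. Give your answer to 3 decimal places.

c_gold ≈ 2.670

The effective depreciation rate is n + δ = 0.016 + 0.086 = 0.102.
Maximizing c = f(k) − (n+δ)·k gives f'(k) = n+δ, i.e. 0.38·1.5·k^(0.38−1) = 0.102, so k_gold = (0.38·1.5/0.102)^(1/0.62) ≈ 16.0429.
y_gold = 1.5·16.0429^0.38 ≈ 4.3062.
c_gold = y_gold − (n+δ)·k_gold = 4.3062 − 0.102·16.0429 ≈ 2.6699.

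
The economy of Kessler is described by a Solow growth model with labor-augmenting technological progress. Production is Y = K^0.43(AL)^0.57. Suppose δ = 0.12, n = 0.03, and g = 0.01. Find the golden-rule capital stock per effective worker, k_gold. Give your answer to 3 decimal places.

k_gold ≈ 5.666

The effective depreciation rate is n + g + δ = 0.03 + 0.01 + 0.12 = 0.16.
At the golden rule the marginal product of capital equals n+g+δ: 0.43·k^(0.43−1) = 0.16. Solving, k_gold = (0.43/0.16)^(1/0.57) ≈ 5.6656.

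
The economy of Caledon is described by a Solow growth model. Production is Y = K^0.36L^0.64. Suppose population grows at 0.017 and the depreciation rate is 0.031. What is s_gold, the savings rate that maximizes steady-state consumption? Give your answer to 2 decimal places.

s_gold = 0.36

Break-even investment rate: n + δ = 0.017 + 0.031 = 0.048.
At the golden rule MPK = n+δ, and in any Cobb-Douglas steady state s = (n+δ)·k/y = MPK·k/y = capital's share 0.36.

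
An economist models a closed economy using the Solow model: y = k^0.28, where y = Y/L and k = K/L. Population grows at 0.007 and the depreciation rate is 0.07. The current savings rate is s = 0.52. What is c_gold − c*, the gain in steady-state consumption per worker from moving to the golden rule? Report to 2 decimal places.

Break-even investment rate: n + δ = 0.007 + 0.07 = 0.077.
Current steady state (s = 0.52): k* = (0.52/0.077)^(1/0.72) ≈ 14.1939, y* = 14.1939^0.28 ≈ 2.1018, c* = (1−0.52)·2.1018 ≈ 1.0089.
Golden rule sets MPK = n+δ: 0.28·k^(0.28−1) = 0.077, so k_gold = (0.28/0.077)^(1/0.72) ≈ 6.0076.
y_gold = 6.0076^0.28 ≈ 1.6521, c_gold = y_gold − 0.077·k_gold ≈ 1.1895.
Gain: Δc = 1.1895 − 1.0089 ≈ 0.1807.

Δc ≈ 0.18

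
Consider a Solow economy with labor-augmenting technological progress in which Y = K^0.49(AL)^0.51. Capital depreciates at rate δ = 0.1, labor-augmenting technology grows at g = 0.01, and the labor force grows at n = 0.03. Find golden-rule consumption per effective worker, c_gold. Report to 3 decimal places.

n + g + δ = 0.03 + 0.01 + 0.1 = 0.14.
Golden rule sets MPK = n+g+δ: 0.49·k^(0.49−1) = 0.14, so k_gold = (0.49/0.14)^(1/0.51) ≈ 11.6627.
y_gold = 11.6627^0.49 ≈ 3.3322.
c_gold = y_gold − (n+g+δ)·k_gold = 3.3322 − 0.14·11.6627 ≈ 1.6994.

c_gold ≈ 1.699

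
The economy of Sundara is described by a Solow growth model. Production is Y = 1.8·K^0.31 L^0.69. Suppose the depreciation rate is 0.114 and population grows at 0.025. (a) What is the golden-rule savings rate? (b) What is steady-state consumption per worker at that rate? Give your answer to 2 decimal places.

n + δ = 0.025 + 0.114 = 0.139.
For Cobb-Douglas, s_gold equals capital's share: s_gold = 0.31.
Golden rule sets MPK = n+δ: 0.31·1.8·k^(0.31−1) = 0.139, so k_gold = (0.31·1.8/0.139)^(1/0.69) ≈ 7.4957.
y_gold = 1.8·7.4957^0.31 ≈ 3.3610; c_gold = (1−0.31)·y_gold ≈ 2.3191.

(a) s_gold = 0.31; (b) c_gold ≈ 2.32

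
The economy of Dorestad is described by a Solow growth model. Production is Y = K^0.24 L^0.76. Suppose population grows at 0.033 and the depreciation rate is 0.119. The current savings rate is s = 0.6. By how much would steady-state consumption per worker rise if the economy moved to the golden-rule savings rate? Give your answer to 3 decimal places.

Δc ≈ 0.261

The effective depreciation rate is n + δ = 0.033 + 0.119 = 0.152.
Current steady state (s = 0.6): k* = (0.6/0.152)^(1/0.76) ≈ 6.0900, y* = 6.0900^0.24 ≈ 1.5428, c* = (1−0.6)·1.5428 ≈ 0.6171.
Setting f'(k) = n+δ gives 0.24·k^(0.24−1) = 0.152, hence k_gold = (0.24/0.152)^(1/0.76) ≈ 1.8239.
y_gold = 1.8239^0.24 ≈ 1.1552, c_gold = y_gold − 0.152·k_gold ≈ 0.8779.
Gain: Δc = 0.8779 − 0.6171 ≈ 0.2608.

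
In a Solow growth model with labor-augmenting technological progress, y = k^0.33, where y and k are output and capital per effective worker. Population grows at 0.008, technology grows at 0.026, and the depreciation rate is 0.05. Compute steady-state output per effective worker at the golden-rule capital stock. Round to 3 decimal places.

The effective depreciation rate is n + g + δ = 0.008 + 0.026 + 0.05 = 0.084.
Setting f'(k) = n+g+δ gives 0.33·k^(0.33−1) = 0.084, hence k_gold = (0.33/0.084)^(1/0.67) ≈ 7.7076.
Output: y_gold = k_gold^0.33 = 7.7076^0.33 ≈ 1.9619.

y_gold ≈ 1.962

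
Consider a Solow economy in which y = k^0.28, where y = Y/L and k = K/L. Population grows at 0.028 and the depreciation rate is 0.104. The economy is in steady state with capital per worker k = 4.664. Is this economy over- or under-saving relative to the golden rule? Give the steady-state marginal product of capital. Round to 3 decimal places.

n + δ = 0.028 + 0.104 = 0.132.
MPK = 0.28·k^(0.28−1) = 0.28·4.664^(-0.72) ≈ 0.0924.
MPK < 0.132, so the economy is dynamically inefficient (over-saving).

over-saving; MPK ≈ 0.092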